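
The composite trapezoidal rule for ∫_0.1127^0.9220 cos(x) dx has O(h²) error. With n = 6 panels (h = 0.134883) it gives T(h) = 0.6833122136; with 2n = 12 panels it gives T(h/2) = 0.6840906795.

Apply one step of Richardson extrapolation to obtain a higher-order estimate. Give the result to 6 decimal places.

0.684350

The method has order 2: 2^2 = 4.
4 × 0.6840906795 = 2.7363627180; subtract 0.6833122136 → 2.0530505044
2.0530505044 ÷ 3 = 0.6843501681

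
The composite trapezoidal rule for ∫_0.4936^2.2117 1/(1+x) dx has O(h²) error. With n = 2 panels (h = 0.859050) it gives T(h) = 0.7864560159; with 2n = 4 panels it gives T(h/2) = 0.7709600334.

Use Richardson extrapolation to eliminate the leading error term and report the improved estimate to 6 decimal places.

0.765795

Leading term ∝ h^2; use weight 4 = 2^2.
Difference of the inputs: 0.7709600334 − 0.7864560159 = -0.0154959825
Correction (A(h/2) − A(h))/(4 − 1) = (-0.0154959825)/3 = -0.0051653275
R = 0.7709600334 − 0.0051653275 = 0.7657947059
Gap between inputs: 1.550e-02; correction applied: −0.0051653275.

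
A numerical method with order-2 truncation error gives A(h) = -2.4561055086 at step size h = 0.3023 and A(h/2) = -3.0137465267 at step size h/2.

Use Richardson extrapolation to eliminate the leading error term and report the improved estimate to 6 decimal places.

-3.199627

With r = 2 the leading error scales as h^2, so the weight is 2^2 = 4.
2^2*A(h/2) = -12.0549861068; minus A(h) gives -9.5988805982.
(4*(-3.0137465267) − (-2.4561055086))/(4 − 1) = -3.1996268661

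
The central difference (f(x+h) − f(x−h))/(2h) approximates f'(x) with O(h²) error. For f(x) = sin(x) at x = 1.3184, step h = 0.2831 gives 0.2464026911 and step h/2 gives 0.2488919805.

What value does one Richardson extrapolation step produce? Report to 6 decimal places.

0.249722

r = 2: numerator weight 4, denominator 3.
4×0.2488919805 = 0.9955679220; subtract 0.2464026911 → 0.7491652309
Divide by 2^2 − 1 = 3.
0.7491652309 ÷ 3 = 0.2497217436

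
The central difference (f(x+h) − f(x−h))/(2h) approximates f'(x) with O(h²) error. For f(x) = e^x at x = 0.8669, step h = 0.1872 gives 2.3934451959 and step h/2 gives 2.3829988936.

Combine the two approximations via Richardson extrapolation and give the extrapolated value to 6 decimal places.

2.379517

Error is O(h^2); halving h shrinks it by 2^2 = 4.
Difference of the inputs: 2.3829988936 − 2.3934451959 = -0.0104463023
Divide by 2^2 − 1 = 3: (-0.0104463023)/3 = -0.0034821008
R = 2.3829988936 − 0.0034821008 = 2.3795167928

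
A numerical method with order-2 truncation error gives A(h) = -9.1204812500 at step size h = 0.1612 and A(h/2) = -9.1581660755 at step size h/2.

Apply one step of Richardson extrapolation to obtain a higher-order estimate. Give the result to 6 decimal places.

r = 2, so 2^r = 4.
4·(-9.1581660755) = -36.6326643020; (-36.6326643020) − (-9.1204812500) = -27.5121830520
Denominator 4 − 1 = 3.
So the Richardson estimate is -9.1707276840.

-9.170728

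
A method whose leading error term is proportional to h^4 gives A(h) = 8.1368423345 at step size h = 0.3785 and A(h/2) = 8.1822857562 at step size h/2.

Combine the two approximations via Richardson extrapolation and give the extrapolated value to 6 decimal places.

Leading term ∝ h^4; use weight 16 = 2^4.
A(h/2) − A(h) = 8.1822857562 − 8.1368423345 = 0.0454434217
Correction (A(h/2) − A(h))/(16 − 1) = 0.0454434217/15 = 0.0030295614
R = 8.1822857562 + 0.0030295614 = 8.1853153176
Correction |R − A(h/2)| = 3.030e-03; gap |A(h/2) − A(h)| = 4.544e-02.

8.185315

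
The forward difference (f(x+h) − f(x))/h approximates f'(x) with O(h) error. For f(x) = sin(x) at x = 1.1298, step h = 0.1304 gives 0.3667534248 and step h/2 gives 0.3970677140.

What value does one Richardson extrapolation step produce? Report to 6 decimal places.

0.427382

With r = 1 the leading error scales as h^1, so the weight is 2^1 = 2.
2^1×A(h/2) = 0.7941354280; minus A(h) gives 0.4273820032.
Denominator 2 − 1 = 1.
0.4273820032 ÷ 1 = 0.4273820032
Shift from A(h/2): +0.0303142892.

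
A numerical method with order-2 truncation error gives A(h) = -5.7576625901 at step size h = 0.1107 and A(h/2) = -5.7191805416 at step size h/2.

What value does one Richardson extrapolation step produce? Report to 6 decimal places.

Error is O(h^2); halving h shrinks it by 2^2 = 4.
A(h/2) − A(h) = -5.7191805416 − (-5.7576625901) = 0.0384820485
Divide by 2^2 − 1 = 3: 0.0384820485/3 = 0.0128273495
R = A(h/2) + (A(h/2) − A(h))/3 = -5.7191805416 + 0.0128273495 = -5.7063531921
Correction |R − A(h/2)| = 1.283e-02; gap |A(h/2) − A(h)| = 3.848e-02.

-5.706353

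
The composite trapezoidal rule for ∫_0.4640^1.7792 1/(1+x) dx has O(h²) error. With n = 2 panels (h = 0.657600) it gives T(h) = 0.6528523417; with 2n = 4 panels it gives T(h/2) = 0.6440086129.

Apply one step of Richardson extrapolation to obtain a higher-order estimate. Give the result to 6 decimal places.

0.641061

The method has order 2: 2^2 = 4.
4*0.6440086129 = 2.5760344516; 2.5760344516 − 0.6528523417 = 1.9231821099
Denominator 4 − 1 = 3.
So the Richardson estimate is 0.6410607033.
Shift from A(h/2): −0.0029479096.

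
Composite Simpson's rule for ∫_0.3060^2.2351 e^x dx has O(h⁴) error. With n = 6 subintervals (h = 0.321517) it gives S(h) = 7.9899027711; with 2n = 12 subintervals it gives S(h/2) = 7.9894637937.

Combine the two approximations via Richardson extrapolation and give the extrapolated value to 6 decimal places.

7.989435

r = 4, so 2^r = 16.
Weighted: 127.8314206992 − 7.9899027711 = 119.8415179281
Denominator 16 − 1 = 15.
So the Richardson estimate is 7.9894345285.
Shift from A(h/2): −0.0000292652.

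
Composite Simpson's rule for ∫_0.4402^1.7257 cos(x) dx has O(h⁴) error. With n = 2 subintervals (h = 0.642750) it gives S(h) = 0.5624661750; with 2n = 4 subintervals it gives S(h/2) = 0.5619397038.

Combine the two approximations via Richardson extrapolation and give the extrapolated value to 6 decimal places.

0.561905

Order 4 gives 2^r = 16 and 2^r − 1 = 15.
16*0.5619397038 − 0.5624661750 = 8.4285690858
Denominator 16 − 1 = 15.
8.4285690858 ÷ 15 = 0.5619046057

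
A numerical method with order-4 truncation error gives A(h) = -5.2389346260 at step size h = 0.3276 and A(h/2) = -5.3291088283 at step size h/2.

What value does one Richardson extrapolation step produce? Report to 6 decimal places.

-5.335120

With r = 4 the leading error scales as h^4, so the weight is 2^4 = 16.
16×(-5.3291088283) = -85.2657412528; (-85.2657412528) − (-5.2389346260) = -80.0268066268
(-80.0268066268) ÷ 15 = -5.3351204418
Shift from A(h/2): −0.0060116135.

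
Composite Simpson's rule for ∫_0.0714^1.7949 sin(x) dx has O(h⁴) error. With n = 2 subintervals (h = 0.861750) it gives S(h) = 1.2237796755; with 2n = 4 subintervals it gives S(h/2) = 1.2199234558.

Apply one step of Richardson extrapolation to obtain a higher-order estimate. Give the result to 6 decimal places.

r = 4: numerator weight 16, denominator 15.
Weighted: 19.5187752928 − 1.2237796755 = 18.2949956173
Divide by 2^4 − 1 = 15.
(16×1.2199234558 − 1.2237796755)/(16 − 1) = 1.2196663745
Correction |R − A(h/2)| = 2.571e-04; gap |A(h/2) − A(h)| = 3.856e-03.

1.219666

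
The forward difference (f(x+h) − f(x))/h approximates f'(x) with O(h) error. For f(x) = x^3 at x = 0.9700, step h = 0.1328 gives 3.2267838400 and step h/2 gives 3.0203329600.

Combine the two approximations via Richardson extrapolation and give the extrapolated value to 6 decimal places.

r = 1: numerator weight 2, denominator 1.
2×3.0203329600 = 6.0406659200; subtract 3.2267838400 → 2.8138820800
2.8138820800 ÷ 1 = 2.8138820800

2.813882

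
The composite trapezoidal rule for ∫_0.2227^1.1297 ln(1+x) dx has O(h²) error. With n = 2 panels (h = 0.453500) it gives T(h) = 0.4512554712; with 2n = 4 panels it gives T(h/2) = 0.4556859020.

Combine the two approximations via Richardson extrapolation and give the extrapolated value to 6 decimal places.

0.457163

r = 2, so 2^r = 4.
4*0.4556859020 = 1.8227436080; 1.8227436080 − 0.4512554712 = 1.3714881368
Divide by 2^2 − 1 = 3.
(4*0.4556859020 − 0.4512554712)/(4 − 1) = 0.4571627123
Correction |R − A(h/2)| = 1.477e-03; gap |A(h/2) − A(h)| = 4.430e-03.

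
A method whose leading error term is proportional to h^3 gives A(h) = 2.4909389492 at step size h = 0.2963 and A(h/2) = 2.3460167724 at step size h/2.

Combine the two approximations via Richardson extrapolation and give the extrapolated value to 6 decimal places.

2.325314

r = 3, so 2^r = 8.
Numerator 8·A(h/2) − A(h) = 8·2.3460167724 − 2.4909389492 = 16.2771952300
Denominator 8 − 1 = 7.
Extrapolated: 16.2771952300 / 7 = 2.3253136043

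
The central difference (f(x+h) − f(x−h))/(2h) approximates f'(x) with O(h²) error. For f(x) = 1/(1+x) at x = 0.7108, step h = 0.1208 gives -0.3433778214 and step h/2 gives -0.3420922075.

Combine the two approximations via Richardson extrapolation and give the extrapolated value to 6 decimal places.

r = 2, so 2^r = 4.
Top: 4(-0.3420922075) − (-0.3433778214) = -1.0249910086
Denominator 4 − 1 = 3.
So the Richardson estimate is -0.3416636695.
Correction |R − A(h/2)| = 4.285e-04; gap |A(h/2) − A(h)| = 1.286e-03.

-0.341664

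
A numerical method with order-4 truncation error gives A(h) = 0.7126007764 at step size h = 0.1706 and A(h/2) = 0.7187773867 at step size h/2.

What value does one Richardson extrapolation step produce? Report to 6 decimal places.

0.719189

The method has order 4: 2^4 = 16.
Difference of the inputs: 0.7187773867 − 0.7126007764 = 0.0061766103
Correction (A(h/2) − A(h))/(16 − 1) = 0.0061766103/15 = 0.0004117740
R = 0.7187773867 + 0.0004117740 = 0.7191891607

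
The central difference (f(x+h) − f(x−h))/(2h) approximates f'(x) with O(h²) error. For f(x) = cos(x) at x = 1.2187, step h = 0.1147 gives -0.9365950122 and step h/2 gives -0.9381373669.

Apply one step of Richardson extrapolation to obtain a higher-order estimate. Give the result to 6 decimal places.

Error is O(h^2); halving h shrinks it by 2^2 = 4.
Weighted: (-3.7525494676) − (-0.9365950122) = -2.8159544554
R = (-2.8159544554)/3 = -0.9386514851

-0.938651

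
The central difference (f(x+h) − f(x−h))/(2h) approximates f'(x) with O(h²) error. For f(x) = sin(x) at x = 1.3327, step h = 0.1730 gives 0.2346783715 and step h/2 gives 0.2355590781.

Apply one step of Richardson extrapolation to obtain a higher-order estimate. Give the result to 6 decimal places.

Error is O(h^2); halving h shrinks it by 2^2 = 4.
4*0.2355590781 − 0.2346783715 = 0.7075579409
Divide by 2^2 − 1 = 3.
So the Richardson estimate is 0.2358526470.
Shift from A(h/2): +0.0002935689.

0.235853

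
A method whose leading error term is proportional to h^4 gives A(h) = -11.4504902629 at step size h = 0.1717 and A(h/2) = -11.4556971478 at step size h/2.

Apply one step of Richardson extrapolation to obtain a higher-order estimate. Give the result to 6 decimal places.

r = 4: numerator weight 16, denominator 15.
Difference of the inputs: -11.4556971478 − (-11.4504902629) = -0.0052068849
Correction (A(h/2) − A(h))/(16 − 1) = (-0.0052068849)/15 = -0.0003471257
R = -11.4556971478 − 0.0003471257 = -11.4560442735
Correction |R − A(h/2)| = 3.471e-04; gap |A(h/2) − A(h)| = 5.207e-03.

-11.456044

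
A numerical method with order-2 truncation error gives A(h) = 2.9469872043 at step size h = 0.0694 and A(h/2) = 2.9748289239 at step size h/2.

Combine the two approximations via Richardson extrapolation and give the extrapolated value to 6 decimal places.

With r = 2 the leading error scales as h^2, so the weight is 2^2 = 4.
Top: 4(2.9748289239) − (2.9469872043) = 8.9523284913
Extrapolated: 8.9523284913 / 3 = 2.9841094971
Gap between inputs: 2.784e-02; correction applied: +0.0092805732.

2.984109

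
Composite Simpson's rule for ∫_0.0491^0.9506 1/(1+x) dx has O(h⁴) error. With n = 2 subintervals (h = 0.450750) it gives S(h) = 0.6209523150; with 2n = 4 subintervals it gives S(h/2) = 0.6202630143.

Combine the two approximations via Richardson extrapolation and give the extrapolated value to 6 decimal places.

The method has order 4: 2^4 = 16.
Difference of the inputs: 0.6202630143 − 0.6209523150 = -0.0006893007
Correction (A(h/2) − A(h))/(16 − 1) = (-0.0006893007)/15 = -0.0000459534
R = A(h/2) + (A(h/2) − A(h))/15 = 0.6202630143 − 0.0000459534 = 0.6202170609

0.620217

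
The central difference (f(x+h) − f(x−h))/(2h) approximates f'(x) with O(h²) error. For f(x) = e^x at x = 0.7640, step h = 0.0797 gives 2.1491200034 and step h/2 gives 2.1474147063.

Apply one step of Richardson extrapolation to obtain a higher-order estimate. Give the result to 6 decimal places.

2.146846

r = 2, so 2^r = 4.
4×2.1474147063 = 8.5896588252; 8.5896588252 − 2.1491200034 = 6.4405388218
Extrapolated: 6.4405388218 / 3 = 2.1468462739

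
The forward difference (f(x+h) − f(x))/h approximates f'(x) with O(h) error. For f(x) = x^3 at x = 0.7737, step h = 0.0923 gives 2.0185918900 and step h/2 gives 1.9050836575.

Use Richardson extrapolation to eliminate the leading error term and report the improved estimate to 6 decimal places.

1.791575

r = 1, so 2^r = 2.
Weighted: 3.8101673150 − 2.0185918900 = 1.7915754250
Divide by 2^1 − 1 = 1.
Result: 1.7915754250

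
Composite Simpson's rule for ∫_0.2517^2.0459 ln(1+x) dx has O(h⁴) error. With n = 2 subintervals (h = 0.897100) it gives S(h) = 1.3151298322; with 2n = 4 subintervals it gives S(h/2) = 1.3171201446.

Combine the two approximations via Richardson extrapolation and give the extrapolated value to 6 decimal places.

1.317253

The method has order 4: 2^4 = 16.
16*1.3171201446 = 21.0739223136; 21.0739223136 − 1.3151298322 = 19.7587924814
Extrapolated: 19.7587924814 / 15 = 1.3172528321
Shift from A(h/2): +0.0001326875.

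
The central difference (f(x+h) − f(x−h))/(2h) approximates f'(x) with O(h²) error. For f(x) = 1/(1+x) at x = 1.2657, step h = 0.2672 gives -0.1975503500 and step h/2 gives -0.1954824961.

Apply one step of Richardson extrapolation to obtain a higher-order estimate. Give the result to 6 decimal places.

The method has order 2: 2^2 = 4.
4·(-0.1954824961) = -0.7819299844; (-0.7819299844) − (-0.1975503500) = -0.5843796344
R = (-0.5843796344)/3 = -0.1947932115
Gap between inputs: 2.068e-03; correction applied: +0.0006892846.

-0.194793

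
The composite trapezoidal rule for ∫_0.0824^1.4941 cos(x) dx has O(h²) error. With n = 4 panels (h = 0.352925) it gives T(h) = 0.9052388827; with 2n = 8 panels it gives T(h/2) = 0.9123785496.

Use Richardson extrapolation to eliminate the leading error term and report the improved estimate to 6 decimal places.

0.914758

r = 2: numerator weight 4, denominator 3.
A(h/2) − A(h) = 0.9123785496 − 0.9052388827 = 0.0071396669
Divide by 2^2 − 1 = 3: 0.0071396669/3 = 0.0023798890
R = A(h/2) + (A(h/2) − A(h))/3 = 0.9123785496 + 0.0023798890 = 0.9147584386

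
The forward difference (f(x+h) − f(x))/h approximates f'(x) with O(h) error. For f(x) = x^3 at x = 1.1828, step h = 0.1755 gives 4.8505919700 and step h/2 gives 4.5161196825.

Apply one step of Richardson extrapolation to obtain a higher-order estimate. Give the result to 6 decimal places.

4.181647

r = 1: numerator weight 2, denominator 1.
Top: 2(4.5161196825) − (4.8505919700) = 4.1816473950
(2·4.5161196825 − 4.8505919700)/(2 − 1) = 4.1816473950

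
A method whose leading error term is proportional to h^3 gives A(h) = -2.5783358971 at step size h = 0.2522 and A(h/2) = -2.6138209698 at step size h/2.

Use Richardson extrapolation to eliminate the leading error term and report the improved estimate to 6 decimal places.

r = 3, so 2^r = 8.
8×(-2.6138209698) − (-2.5783358971) = -18.3322318613
Denominator 8 − 1 = 7.
(8×(-2.6138209698) − (-2.5783358971))/(8 − 1) = -2.6188902659
Shift from A(h/2): −0.0050692961.

-2.618890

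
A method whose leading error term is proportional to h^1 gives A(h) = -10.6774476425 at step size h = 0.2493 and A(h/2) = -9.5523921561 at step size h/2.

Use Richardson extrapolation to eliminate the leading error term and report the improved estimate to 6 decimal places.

-8.427337

The method has order 1: 2^1 = 2.
2 × (-9.5523921561) = -19.1047843122; subtract (-10.6774476425) → -8.4273366697
(-8.4273366697) ÷ 1 = -8.4273366697
Correction |R − A(h/2)| = 1.125e+00; gap |A(h/2) − A(h)| = 1.125e+00.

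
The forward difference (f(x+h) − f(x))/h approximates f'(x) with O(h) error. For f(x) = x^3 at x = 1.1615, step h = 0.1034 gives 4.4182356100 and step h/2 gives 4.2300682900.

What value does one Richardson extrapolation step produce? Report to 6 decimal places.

r = 1: numerator weight 2, denominator 1.
Difference of the inputs: 4.2300682900 − 4.4182356100 = -0.1881673200
Divide by 2^1 − 1 = 1: (-0.1881673200)/1 = -0.1881673200
R = A(h/2) + (A(h/2) − A(h))/1 = 4.2300682900 − 0.1881673200 = 4.0419009700
Gap between inputs: 1.882e-01; correction applied: −0.1881673200.

4.041901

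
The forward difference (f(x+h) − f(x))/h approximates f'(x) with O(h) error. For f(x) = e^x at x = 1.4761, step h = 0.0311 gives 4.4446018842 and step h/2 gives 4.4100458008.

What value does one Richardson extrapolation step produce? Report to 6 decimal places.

Order 1 gives 2^r = 2 and 2^r − 1 = 1.
2·4.4100458008 = 8.8200916016; 8.8200916016 − 4.4446018842 = 4.3754897174
Divide by 2^1 − 1 = 1.
4.3754897174 ÷ 1 = 4.3754897174
Shift from A(h/2): −0.0345560834.

4.375490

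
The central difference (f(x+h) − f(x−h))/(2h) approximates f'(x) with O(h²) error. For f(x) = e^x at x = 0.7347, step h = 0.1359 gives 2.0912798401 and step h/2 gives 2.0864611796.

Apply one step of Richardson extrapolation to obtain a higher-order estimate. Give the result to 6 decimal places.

2.084855

Order 2 gives 2^r = 4 and 2^r − 1 = 3.
4×2.0864611796 = 8.3458447184; subtract 2.0912798401 → 6.2545648783
Divide by 2^2 − 1 = 3.
Extrapolated: 6.2545648783 / 3 = 2.0848549594
Shift from A(h/2): −0.0016062202.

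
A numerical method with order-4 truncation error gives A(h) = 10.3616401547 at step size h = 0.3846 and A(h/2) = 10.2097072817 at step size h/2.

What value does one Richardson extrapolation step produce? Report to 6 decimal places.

Error is O(h^4); halving h shrinks it by 2^4 = 16.
Difference of the inputs: 10.2097072817 − 10.3616401547 = -0.1519328730
Correction (A(h/2) − A(h))/(16 − 1) = (-0.1519328730)/15 = -0.0101288582
R = 10.2097072817 − 0.0101288582 = 10.1995784235

10.199578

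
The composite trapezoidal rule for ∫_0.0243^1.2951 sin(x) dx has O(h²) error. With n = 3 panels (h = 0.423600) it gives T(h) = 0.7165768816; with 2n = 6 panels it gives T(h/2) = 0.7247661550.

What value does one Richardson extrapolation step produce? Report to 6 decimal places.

0.727496

With r = 2 the leading error scales as h^2, so the weight is 2^2 = 4.
4 × 0.7247661550 − 0.7165768816 = 2.1824877384
Divide by 2^2 − 1 = 3.
Result: 0.7274959128
Correction |R − A(h/2)| = 2.730e-03; gap |A(h/2) − A(h)| = 8.189e-03.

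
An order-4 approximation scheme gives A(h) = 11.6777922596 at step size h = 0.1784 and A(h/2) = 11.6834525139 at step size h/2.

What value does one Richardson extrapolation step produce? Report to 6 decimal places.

11.683830

Error is O(h^4); halving h shrinks it by 2^4 = 16.
Numerator 16*A(h/2) − A(h) = 16*11.6834525139 − 11.6777922596 = 175.2574479628
Extrapolated: 175.2574479628 / 15 = 11.6838298642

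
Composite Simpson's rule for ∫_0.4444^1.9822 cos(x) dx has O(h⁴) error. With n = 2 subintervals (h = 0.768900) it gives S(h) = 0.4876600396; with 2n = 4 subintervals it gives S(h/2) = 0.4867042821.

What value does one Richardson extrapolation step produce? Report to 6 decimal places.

0.486641

r = 4, so 2^r = 16.
Weighted: 7.7872685136 − 0.4876600396 = 7.2996084740
Divide by 2^4 − 1 = 15.
R = 7.2996084740/15 = 0.4866405649
Correction |R − A(h/2)| = 6.372e-05; gap |A(h/2) − A(h)| = 9.558e-04.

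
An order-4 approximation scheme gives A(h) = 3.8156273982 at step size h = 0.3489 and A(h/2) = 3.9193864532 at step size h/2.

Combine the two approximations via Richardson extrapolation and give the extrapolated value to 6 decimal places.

3.926304

r = 4, so 2^r = 16.
Top: 16(3.9193864532) − (3.8156273982) = 58.8945558530
Extrapolated: 58.8945558530 / 15 = 3.9263037235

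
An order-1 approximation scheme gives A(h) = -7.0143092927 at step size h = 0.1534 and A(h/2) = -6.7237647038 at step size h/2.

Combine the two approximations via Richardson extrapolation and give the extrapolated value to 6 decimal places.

-6.433220

With r = 1 the leading error scales as h^1, so the weight is 2^1 = 2.
Top: 2(-6.7237647038) − (-7.0143092927) = -6.4332201149
(-6.4332201149) ÷ 1 = -6.4332201149
Gap between inputs: 2.905e-01; correction applied: +0.2905445889.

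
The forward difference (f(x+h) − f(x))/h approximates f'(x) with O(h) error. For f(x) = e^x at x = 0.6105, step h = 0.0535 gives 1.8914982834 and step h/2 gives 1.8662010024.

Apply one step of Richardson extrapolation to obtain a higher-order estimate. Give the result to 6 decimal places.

1.840904

Order 1 gives 2^r = 2 and 2^r − 1 = 1.
2*1.8662010024 − 1.8914982834 = 1.8409037214
Extrapolated: 1.8409037214 / 1 = 1.8409037214
Correction |R − A(h/2)| = 2.530e-02; gap |A(h/2) − A(h)| = 2.530e-02.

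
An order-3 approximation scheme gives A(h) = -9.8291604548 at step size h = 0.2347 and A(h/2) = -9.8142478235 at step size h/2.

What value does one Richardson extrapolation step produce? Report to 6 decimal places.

Method order is 3; weight 2^3 = 8.
A(h/2) − A(h) = -9.8142478235 − (-9.8291604548) = 0.0149126313
Divide by 2^3 − 1 = 7: 0.0149126313/7 = 0.0021303759
R = -9.8142478235 + 0.0021303759 = -9.8121174476
Correction |R − A(h/2)| = 2.130e-03; gap |A(h/2) − A(h)| = 1.491e-02.

-9.812117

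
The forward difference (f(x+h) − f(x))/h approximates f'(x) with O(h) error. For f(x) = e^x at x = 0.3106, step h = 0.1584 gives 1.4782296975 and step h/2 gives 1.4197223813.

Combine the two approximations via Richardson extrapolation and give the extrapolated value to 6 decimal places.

r = 1, so 2^r = 2.
A(h/2) − A(h) = 1.4197223813 − 1.4782296975 = -0.0585073162
Correction (A(h/2) − A(h))/(2 − 1) = (-0.0585073162)/1 = -0.0585073162
R = A(h/2) + (A(h/2) − A(h))/1 = 1.4197223813 − 0.0585073162 = 1.3612150651
Shift from A(h/2): −0.0585073162.

1.361215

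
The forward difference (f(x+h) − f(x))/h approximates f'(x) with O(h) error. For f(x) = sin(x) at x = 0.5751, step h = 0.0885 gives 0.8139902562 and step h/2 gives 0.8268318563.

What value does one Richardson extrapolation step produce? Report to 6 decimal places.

Method order is 1; weight 2^1 = 2.
2^1 × A(h/2) = 1.6536637126; minus A(h) gives 0.8396734564.
Divide by 2^1 − 1 = 1.
R = 0.8396734564/1 = 0.8396734564
Correction |R − A(h/2)| = 1.284e-02; gap |A(h/2) − A(h)| = 1.284e-02.

0.839673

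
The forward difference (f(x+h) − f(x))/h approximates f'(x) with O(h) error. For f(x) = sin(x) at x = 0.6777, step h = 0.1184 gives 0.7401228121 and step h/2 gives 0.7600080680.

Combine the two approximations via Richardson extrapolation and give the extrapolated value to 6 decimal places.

0.779893

Method order is 1; weight 2^1 = 2.
Weighted: 1.5200161360 − 0.7401228121 = 0.7798933239
Divide by 2^1 − 1 = 1.
Result: 0.7798933239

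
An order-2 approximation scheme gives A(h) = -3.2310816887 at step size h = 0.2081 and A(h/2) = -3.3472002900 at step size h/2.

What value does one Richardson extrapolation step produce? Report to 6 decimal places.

-3.385906

r = 2: numerator weight 4, denominator 3.
A(h/2) − A(h) = -3.3472002900 − (-3.2310816887) = -0.1161186013
Divide by 2^2 − 1 = 3: (-0.1161186013)/3 = -0.0387062004
R = A(h/2) + (A(h/2) − A(h))/3 = -3.3472002900 − 0.0387062004 = -3.3859064904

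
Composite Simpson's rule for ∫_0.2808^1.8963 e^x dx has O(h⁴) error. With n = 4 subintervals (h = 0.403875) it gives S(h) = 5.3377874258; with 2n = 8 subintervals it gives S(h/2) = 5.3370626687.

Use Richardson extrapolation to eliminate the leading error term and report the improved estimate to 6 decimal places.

Error is O(h^4); halving h shrinks it by 2^4 = 16.
16×5.3370626687 = 85.3930026992; subtract 5.3377874258 → 80.0552152734
R = 80.0552152734/15 = 5.3370143516

5.337014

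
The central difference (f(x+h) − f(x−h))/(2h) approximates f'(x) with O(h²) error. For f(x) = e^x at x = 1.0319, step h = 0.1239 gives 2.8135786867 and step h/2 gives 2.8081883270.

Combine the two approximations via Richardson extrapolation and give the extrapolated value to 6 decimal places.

Error is O(h^2); halving h shrinks it by 2^2 = 4.
A(h/2) − A(h) = 2.8081883270 − 2.8135786867 = -0.0053903597
Correction (A(h/2) − A(h))/(4 − 1) = (-0.0053903597)/3 = -0.0017967866
R = A(h/2) + (A(h/2) − A(h))/3 = 2.8081883270 − 0.0017967866 = 2.8063915404
Shift from A(h/2): −0.0017967866.

2.806392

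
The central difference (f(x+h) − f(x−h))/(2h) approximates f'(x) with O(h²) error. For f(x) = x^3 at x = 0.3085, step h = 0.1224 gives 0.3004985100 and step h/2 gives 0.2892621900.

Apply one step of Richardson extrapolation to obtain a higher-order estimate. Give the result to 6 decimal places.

0.285517

The method has order 2: 2^2 = 4.
Weighted: 1.1570487600 − 0.3004985100 = 0.8565502500
Extrapolated: 0.8565502500 / 3 = 0.2855167500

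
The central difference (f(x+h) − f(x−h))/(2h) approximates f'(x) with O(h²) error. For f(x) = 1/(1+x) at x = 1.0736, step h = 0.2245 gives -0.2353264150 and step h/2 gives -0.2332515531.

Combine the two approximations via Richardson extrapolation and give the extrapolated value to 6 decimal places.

The method has order 2: 2^2 = 4.
Top: 4(-0.2332515531) − (-0.2353264150) = -0.6976797974
R = (-0.6976797974)/3 = -0.2325599325
Gap between inputs: 2.075e-03; correction applied: +0.0006916206.

-0.232560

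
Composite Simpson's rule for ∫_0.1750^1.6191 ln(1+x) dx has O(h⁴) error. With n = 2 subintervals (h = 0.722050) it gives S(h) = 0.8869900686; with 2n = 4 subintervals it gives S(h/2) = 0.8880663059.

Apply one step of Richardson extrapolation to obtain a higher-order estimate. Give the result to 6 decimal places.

0.888138

Order 4 gives 2^r = 16 and 2^r − 1 = 15.
Difference of the inputs: 0.8880663059 − 0.8869900686 = 0.0010762373
Divide by 2^4 − 1 = 15: 0.0010762373/15 = 0.0000717492
R = A(h/2) + (A(h/2) − A(h))/15 = 0.8880663059 + 0.0000717492 = 0.8881380551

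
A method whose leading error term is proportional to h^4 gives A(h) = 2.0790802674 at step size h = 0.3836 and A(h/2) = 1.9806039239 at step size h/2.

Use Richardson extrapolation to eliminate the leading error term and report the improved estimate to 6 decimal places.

The method has order 4: 2^4 = 16.
16×1.9806039239 − 2.0790802674 = 29.6105825150
Divide by 2^4 − 1 = 15.
So the Richardson estimate is 1.9740388343.

1.974039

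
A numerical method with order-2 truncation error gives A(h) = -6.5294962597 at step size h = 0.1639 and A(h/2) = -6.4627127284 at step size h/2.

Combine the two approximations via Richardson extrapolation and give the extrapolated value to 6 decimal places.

Method order is 2; weight 2^2 = 4.
Numerator 4·A(h/2) − A(h) = 4·(-6.4627127284) − (-6.5294962597) = -19.3213546539
R = (-19.3213546539)/3 = -6.4404515513
Gap between inputs: 6.678e-02; correction applied: +0.0222611771.

-6.440452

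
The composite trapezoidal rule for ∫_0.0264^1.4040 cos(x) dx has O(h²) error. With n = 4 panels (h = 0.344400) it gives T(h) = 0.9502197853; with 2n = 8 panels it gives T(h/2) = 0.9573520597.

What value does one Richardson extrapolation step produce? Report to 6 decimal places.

0.959729

Order 2 gives 2^r = 4 and 2^r − 1 = 3.
Numerator 4·A(h/2) − A(h) = 4·0.9573520597 − 0.9502197853 = 2.8791884535
R = 2.8791884535/3 = 0.9597294845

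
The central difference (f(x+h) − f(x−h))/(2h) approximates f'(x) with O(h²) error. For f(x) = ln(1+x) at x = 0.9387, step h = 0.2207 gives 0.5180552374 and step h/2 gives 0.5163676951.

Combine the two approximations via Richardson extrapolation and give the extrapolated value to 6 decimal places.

0.515805

With r = 2 the leading error scales as h^2, so the weight is 2^2 = 4.
4×0.5163676951 − 0.5180552374 = 1.5474155430
Divide by 2^2 − 1 = 3.
R = 1.5474155430/3 = 0.5158051810
Correction |R − A(h/2)| = 5.625e-04; gap |A(h/2) − A(h)| = 1.688e-03.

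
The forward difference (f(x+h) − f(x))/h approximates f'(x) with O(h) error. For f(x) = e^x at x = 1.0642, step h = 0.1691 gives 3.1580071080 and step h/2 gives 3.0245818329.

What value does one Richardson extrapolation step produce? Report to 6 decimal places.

Error is O(h^1); halving h shrinks it by 2^1 = 2.
Difference of the inputs: 3.0245818329 − 3.1580071080 = -0.1334252751
Correction (A(h/2) − A(h))/(2 − 1) = (-0.1334252751)/1 = -0.1334252751
R = 3.0245818329 − 0.1334252751 = 2.8911565578

2.891157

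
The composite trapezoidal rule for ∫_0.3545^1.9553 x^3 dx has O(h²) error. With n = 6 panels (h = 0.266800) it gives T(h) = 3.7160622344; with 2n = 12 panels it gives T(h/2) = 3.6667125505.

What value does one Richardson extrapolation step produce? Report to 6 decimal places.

3.650263

Order 2 gives 2^r = 4 and 2^r − 1 = 3.
4·3.6667125505 = 14.6668502020; 14.6668502020 − 3.7160622344 = 10.9507879676
Divide by 2^2 − 1 = 3.
Extrapolated: 10.9507879676 / 3 = 3.6502626559
Gap between inputs: 4.935e-02; correction applied: −0.0164498946.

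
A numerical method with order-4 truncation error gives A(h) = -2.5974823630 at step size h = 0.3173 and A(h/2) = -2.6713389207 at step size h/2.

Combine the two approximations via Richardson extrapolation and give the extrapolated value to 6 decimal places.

r = 4: numerator weight 16, denominator 15.
A(h/2) − A(h) = -2.6713389207 − (-2.5974823630) = -0.0738565577
Divide by 2^4 − 1 = 15: (-0.0738565577)/15 = -0.0049237705
R = A(h/2) + (A(h/2) − A(h))/15 = -2.6713389207 − 0.0049237705 = -2.6762626912

-2.676263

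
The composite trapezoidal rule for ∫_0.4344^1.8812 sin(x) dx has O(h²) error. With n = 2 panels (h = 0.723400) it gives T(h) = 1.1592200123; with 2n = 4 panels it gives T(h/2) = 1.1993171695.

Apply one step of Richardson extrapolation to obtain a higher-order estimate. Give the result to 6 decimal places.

1.212683

With r = 2 the leading error scales as h^2, so the weight is 2^2 = 4.
Top: 4(1.1993171695) − (1.1592200123) = 3.6380486657
R = 3.6380486657/3 = 1.2126828886
Gap between inputs: 4.010e-02; correction applied: +0.0133657191.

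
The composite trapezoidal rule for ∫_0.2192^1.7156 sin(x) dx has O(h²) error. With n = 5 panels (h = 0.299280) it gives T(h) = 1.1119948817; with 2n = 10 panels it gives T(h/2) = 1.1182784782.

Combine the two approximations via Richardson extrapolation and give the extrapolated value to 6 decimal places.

Method order is 2; weight 2^2 = 4.
4×1.1182784782 − 1.1119948817 = 3.3611190311
3.3611190311 ÷ 3 = 1.1203730104
Shift from A(h/2): +0.0020945322.

1.120373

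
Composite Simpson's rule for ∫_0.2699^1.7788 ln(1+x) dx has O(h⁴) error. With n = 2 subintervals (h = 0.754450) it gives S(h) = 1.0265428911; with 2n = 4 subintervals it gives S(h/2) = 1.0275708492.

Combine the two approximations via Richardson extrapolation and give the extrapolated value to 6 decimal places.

With r = 4 the leading error scales as h^4, so the weight is 2^4 = 16.
2^4·A(h/2) = 16.4411335872; minus A(h) gives 15.4145906961.
Denominator 16 − 1 = 15.
So the Richardson estimate is 1.0276393797.

1.027639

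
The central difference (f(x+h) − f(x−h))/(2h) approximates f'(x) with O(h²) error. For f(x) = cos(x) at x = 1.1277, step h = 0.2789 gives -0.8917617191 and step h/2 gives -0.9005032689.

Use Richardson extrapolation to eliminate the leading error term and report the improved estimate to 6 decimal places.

r = 2, so 2^r = 4.
Numerator 4×A(h/2) − A(h) = 4×(-0.9005032689) − (-0.8917617191) = -2.7102513565
(-2.7102513565) ÷ 3 = -0.9034171188
Shift from A(h/2): −0.0029138499.

-0.903417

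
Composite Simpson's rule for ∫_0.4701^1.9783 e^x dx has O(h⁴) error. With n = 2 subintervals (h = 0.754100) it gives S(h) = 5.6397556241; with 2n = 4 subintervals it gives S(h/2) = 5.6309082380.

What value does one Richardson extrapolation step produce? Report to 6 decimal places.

With r = 4 the leading error scales as h^4, so the weight is 2^4 = 16.
Weighted: 90.0945318080 − 5.6397556241 = 84.4547761839
Denominator 16 − 1 = 15.
R = 84.4547761839/15 = 5.6303184123
Shift from A(h/2): −0.0005898257.

5.630318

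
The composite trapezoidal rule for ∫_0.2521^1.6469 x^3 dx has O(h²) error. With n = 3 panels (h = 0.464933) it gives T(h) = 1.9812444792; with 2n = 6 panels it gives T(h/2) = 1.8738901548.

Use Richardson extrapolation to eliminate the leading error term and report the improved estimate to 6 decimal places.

The method has order 2: 2^2 = 4.
Weighted: 7.4955606192 − 1.9812444792 = 5.5143161400
5.5143161400 ÷ 3 = 1.8381053800

1.838105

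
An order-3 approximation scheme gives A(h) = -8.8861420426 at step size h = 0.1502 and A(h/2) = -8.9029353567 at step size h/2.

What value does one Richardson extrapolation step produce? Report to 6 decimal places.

The method has order 3: 2^3 = 8.
Numerator 8×A(h/2) − A(h) = 8×(-8.9029353567) − (-8.8861420426) = -62.3373408110
R = (-62.3373408110)/7 = -8.9053344016
Gap between inputs: 1.679e-02; correction applied: −0.0023990449.

-8.905334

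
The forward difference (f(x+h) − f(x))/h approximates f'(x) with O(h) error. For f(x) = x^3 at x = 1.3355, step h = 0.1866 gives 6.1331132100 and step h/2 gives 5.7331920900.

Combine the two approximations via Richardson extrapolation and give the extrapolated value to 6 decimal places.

5.333271

With r = 1 the leading error scales as h^1, so the weight is 2^1 = 2.
A(h/2) − A(h) = 5.7331920900 − 6.1331132100 = -0.3999211200
Correction (A(h/2) − A(h))/(2 − 1) = (-0.3999211200)/1 = -0.3999211200
R = A(h/2) + (A(h/2) − A(h))/1 = 5.7331920900 − 0.3999211200 = 5.3332709700
Correction |R − A(h/2)| = 3.999e-01; gap |A(h/2) − A(h)| = 3.999e-01.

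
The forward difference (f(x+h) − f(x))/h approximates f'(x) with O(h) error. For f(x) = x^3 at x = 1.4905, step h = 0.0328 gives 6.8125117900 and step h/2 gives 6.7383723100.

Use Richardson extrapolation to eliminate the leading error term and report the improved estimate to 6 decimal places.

6.664233

With r = 1 the leading error scales as h^1, so the weight is 2^1 = 2.
Top: 2(6.7383723100) − (6.8125117900) = 6.6642328300
R = 6.6642328300/1 = 6.6642328300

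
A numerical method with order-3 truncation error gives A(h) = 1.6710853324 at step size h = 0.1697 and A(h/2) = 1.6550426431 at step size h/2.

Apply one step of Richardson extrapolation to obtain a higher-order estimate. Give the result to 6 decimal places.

1.652751

r = 3: numerator weight 8, denominator 7.
Weighted: 13.2403411448 − 1.6710853324 = 11.5692558124
Divide by 2^3 − 1 = 7.
(8 × 1.6550426431 − 1.6710853324)/(8 − 1) = 1.6527508303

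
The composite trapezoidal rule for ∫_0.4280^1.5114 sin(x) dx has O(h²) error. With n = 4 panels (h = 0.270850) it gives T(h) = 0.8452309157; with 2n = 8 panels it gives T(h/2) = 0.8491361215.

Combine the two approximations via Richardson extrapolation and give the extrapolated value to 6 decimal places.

0.850438

The method has order 2: 2^2 = 4.
4 × 0.8491361215 = 3.3965444860; 3.3965444860 − 0.8452309157 = 2.5513135703
R = 2.5513135703/3 = 0.8504378568
Correction |R − A(h/2)| = 1.302e-03; gap |A(h/2) − A(h)| = 3.905e-03.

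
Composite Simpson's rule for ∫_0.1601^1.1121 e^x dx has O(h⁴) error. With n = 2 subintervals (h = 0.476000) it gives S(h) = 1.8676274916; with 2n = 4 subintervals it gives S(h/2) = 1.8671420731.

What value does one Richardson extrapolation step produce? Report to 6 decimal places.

Order 4 gives 2^r = 16 and 2^r − 1 = 15.
Weighted: 29.8742731696 − 1.8676274916 = 28.0066456780
Denominator 16 − 1 = 15.
So the Richardson estimate is 1.8671097119.
Shift from A(h/2): −0.0000323612.

1.867110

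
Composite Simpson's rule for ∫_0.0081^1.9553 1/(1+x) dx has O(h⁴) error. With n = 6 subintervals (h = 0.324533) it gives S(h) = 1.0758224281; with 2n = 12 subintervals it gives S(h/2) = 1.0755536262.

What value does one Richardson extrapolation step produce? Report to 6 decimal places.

1.075536

Error is O(h^4); halving h shrinks it by 2^4 = 16.
Numerator 16·A(h/2) − A(h) = 16·1.0755536262 − 1.0758224281 = 16.1330355911
Denominator 16 − 1 = 15.
So the Richardson estimate is 1.0755357061.
Gap between inputs: 2.688e-04; correction applied: −0.0000179201.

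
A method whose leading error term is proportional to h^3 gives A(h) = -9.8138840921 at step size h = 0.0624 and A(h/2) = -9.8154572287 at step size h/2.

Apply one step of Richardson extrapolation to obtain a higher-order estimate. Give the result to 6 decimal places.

r = 3, so 2^r = 8.
Weighted: (-78.5236578296) − (-9.8138840921) = -68.7097737375
Denominator 8 − 1 = 7.
R = (-68.7097737375)/7 = -9.8156819625
Gap between inputs: 1.573e-03; correction applied: −0.0002247338.

-9.815682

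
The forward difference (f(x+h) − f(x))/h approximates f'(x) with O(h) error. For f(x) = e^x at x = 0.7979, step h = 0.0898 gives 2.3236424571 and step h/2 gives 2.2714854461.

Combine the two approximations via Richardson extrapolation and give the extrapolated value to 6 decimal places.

2.219328

r = 1: numerator weight 2, denominator 1.
2 × 2.2714854461 − 2.3236424571 = 2.2193284351
Denominator 2 − 1 = 1.
Result: 2.2193284351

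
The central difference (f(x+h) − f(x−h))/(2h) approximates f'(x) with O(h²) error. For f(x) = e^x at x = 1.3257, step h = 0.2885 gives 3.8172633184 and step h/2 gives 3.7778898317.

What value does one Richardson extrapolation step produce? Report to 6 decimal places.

Method order is 2; weight 2^2 = 4.
Difference of the inputs: 3.7778898317 − 3.8172633184 = -0.0393734867
Divide by 2^2 − 1 = 3: (-0.0393734867)/3 = -0.0131244956
R = A(h/2) + (A(h/2) − A(h))/3 = 3.7778898317 − 0.0131244956 = 3.7647653361

3.764765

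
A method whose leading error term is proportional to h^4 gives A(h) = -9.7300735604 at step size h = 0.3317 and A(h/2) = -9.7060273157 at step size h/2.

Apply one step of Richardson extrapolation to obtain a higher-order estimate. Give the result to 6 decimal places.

r = 4, so 2^r = 16.
Difference of the inputs: -9.7060273157 − (-9.7300735604) = 0.0240462447
Correction (A(h/2) − A(h))/(16 − 1) = 0.0240462447/15 = 0.0016030830
R = -9.7060273157 + 0.0016030830 = -9.7044242327

-9.704424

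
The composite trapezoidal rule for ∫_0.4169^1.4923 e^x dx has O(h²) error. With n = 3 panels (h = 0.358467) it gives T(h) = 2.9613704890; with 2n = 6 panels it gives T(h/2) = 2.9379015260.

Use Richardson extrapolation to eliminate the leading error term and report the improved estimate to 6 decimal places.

2.930079

The method has order 2: 2^2 = 4.
4*2.9379015260 = 11.7516061040; 11.7516061040 − 2.9613704890 = 8.7902356150
Divide by 2^2 − 1 = 3.
(4*2.9379015260 − 2.9613704890)/(4 − 1) = 2.9300785383
Shift from A(h/2): −0.0078229877.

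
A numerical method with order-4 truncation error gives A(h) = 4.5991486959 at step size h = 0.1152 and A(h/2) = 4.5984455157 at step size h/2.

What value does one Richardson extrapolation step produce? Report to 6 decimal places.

4.598399

The method has order 4: 2^4 = 16.
Weighted: 73.5751282512 − 4.5991486959 = 68.9759795553
Divide by 2^4 − 1 = 15.
So the Richardson estimate is 4.5983986370.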